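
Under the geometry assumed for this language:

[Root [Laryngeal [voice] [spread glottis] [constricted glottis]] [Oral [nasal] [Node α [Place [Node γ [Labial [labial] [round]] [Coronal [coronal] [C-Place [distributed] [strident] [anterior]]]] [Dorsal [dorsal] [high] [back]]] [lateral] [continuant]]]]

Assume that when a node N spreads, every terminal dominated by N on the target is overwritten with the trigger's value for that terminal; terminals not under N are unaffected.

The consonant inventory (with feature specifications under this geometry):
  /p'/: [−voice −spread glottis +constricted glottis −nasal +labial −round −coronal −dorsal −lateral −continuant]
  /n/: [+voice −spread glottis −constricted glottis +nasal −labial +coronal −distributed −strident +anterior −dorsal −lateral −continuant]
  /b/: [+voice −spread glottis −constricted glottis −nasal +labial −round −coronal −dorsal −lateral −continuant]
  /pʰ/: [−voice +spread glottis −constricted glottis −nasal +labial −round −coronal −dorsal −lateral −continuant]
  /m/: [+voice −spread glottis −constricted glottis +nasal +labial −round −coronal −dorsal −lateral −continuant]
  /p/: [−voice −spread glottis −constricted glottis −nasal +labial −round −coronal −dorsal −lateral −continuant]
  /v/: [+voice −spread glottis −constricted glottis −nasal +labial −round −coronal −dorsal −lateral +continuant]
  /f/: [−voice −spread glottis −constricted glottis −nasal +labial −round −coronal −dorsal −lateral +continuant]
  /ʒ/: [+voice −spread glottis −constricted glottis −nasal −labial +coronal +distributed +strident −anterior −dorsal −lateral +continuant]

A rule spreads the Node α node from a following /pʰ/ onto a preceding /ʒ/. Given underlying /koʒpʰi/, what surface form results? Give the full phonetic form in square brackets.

[kobpʰi]

The Node α node dominates the terminals [labial], [round], [coronal], [distributed], [strident], [anterior], [dorsal], [high], [back], [lateral], [continuant].
After delinking /ʒ/'s Node α and linking /pʰ/'s, the affected terminals become [+labial], [−round], [−coronal], [−dorsal], [−lateral], [−continuant]; [voice], [spread glottis], [constricted glottis], … (outside Node α) are retained from /ʒ/.
The resulting bundle matches /b/ in the inventory; substituting it for /ʒ/ gives [kobpʰi].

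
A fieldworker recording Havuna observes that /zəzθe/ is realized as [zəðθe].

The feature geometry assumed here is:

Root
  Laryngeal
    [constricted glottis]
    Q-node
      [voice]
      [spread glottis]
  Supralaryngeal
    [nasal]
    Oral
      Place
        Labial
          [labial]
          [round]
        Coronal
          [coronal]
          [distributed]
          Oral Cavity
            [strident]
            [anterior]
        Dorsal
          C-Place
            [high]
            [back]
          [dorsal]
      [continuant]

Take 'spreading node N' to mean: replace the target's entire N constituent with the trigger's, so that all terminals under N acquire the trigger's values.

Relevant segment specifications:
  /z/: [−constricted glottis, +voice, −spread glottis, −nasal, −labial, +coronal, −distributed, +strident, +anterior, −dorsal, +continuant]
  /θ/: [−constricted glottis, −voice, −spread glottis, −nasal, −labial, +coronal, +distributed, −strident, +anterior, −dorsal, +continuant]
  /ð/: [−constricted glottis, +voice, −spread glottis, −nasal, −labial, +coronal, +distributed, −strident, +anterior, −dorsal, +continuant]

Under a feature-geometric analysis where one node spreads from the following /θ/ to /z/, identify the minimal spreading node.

Feature comparison: [distributed], [strident] differ between /z/ and [ð]; the remaining terminals match.
Tracing each changed feature up the tree, the paths first meet at Coronal; any lower node misses at least one of them.
Delinking /z/'s Coronal and associating /θ/'s Coronal gives precisely the feature bundle of [ð].
[voice] stays as in /z/ although /θ/ differs there, so no node dominating it spread; among the remaining candidates Coronal is the lowest that derives the output.

Coronal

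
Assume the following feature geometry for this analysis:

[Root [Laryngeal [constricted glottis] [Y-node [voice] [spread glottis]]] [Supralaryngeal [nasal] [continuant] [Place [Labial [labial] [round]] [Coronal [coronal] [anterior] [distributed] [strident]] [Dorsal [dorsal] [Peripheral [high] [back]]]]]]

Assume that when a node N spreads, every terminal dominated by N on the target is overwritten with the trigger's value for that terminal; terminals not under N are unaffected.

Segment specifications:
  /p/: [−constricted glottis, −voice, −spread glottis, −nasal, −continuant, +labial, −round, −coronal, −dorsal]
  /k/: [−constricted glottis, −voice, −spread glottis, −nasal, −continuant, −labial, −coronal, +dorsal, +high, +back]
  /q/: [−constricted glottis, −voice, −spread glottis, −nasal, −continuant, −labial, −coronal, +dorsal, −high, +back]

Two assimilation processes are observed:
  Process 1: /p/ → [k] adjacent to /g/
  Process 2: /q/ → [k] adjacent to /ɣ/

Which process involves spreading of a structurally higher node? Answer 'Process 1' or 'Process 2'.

In Process 1, [labial], [round], [dorsal], [high], [back] change, so the minimal spreading node is Place at depth 2.
In Process 2, [high] changes, so the minimal spreading node is [high] at depth 5.
Depth 2 < depth 5; Process 1 involves the structurally higher constituent Place.

Process 1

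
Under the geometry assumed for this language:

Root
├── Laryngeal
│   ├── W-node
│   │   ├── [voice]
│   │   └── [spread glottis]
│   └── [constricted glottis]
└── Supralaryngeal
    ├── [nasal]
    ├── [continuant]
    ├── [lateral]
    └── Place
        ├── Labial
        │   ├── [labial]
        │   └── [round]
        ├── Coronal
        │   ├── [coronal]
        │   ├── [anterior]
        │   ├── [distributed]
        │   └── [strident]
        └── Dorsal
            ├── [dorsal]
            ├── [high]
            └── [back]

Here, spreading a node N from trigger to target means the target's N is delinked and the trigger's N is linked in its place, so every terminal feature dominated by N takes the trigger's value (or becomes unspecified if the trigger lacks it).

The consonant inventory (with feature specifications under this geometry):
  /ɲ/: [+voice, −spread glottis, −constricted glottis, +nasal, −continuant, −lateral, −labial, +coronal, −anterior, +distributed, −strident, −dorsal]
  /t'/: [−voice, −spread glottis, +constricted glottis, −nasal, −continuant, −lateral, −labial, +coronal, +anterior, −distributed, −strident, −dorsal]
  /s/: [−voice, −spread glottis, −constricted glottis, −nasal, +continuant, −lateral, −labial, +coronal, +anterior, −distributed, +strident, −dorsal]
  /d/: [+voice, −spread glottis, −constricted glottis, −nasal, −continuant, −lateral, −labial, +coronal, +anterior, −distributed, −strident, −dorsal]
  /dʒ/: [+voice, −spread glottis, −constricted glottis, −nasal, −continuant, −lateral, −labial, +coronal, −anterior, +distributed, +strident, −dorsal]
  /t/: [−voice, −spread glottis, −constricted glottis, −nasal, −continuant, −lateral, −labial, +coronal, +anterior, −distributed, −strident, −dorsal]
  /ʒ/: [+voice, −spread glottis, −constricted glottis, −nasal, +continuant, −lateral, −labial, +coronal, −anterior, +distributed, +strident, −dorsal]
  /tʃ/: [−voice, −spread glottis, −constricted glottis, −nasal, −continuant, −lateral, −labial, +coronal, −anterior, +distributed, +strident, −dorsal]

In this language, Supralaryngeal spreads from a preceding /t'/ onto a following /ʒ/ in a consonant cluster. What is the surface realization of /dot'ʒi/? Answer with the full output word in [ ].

Supralaryngeal immediately or transitively dominates [nasal], [continuant], [lateral], [labial], [round], [coronal], [anterior], [distributed], [strident], [dorsal], [high], [back].
After delinking /ʒ/'s Supralaryngeal and linking /t'/'s, the affected terminals become [−nasal], [−continuant], [−lateral], [−labial], [+coronal], [+anterior], [−distributed], [−strident], [−dorsal]; [voice], [spread glottis], [constricted glottis] (outside Supralaryngeal) are retained from /ʒ/.
This feature bundle is that of [d], so /dot'ʒi/ surfaces as [dot'di].

[dot'di]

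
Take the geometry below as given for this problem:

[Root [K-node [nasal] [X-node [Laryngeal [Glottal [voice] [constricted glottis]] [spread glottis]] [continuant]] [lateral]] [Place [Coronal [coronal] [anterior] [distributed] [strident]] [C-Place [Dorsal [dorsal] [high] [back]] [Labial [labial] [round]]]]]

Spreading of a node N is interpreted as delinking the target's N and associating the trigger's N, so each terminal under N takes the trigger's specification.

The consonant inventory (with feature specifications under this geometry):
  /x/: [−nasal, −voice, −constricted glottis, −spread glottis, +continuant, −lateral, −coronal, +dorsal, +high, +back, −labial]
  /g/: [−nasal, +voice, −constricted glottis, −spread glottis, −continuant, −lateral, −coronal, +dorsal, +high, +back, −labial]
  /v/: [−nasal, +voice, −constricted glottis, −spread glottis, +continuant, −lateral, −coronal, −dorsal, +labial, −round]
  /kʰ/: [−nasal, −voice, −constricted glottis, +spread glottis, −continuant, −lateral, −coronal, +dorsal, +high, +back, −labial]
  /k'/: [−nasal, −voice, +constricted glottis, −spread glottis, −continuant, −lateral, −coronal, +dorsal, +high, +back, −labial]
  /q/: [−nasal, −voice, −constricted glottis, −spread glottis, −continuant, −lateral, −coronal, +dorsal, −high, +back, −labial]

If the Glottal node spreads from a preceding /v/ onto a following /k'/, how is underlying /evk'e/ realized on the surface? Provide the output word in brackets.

Glottal immediately or transitively dominates [voice], [constricted glottis].
Spreading Glottal from /v/ onto /k'/ replaces those values with /v/'s: [+voice], [−constricted glottis]. Features outside Glottal ([nasal], [spread glottis], [continuant], …) stay as in /k'/.
The resulting bundle matches /g/ in the inventory; substituting it for /k'/ gives [evge].

[evge]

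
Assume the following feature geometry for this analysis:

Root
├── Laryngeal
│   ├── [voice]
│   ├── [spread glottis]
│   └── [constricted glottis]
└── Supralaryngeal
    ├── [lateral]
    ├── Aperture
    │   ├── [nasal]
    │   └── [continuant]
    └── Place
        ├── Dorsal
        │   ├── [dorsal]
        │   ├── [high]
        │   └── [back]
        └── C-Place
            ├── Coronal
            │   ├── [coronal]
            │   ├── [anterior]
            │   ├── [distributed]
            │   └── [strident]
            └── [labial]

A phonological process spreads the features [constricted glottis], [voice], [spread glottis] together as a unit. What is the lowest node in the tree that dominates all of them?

[constricted glottis]: Root / Laryngeal / [constricted glottis].
[voice]: Root / Laryngeal / [voice].
[spread glottis]: Root / Laryngeal / [spread glottis].
The listed terminals split across distinct daughters of Laryngeal, so Laryngeal itself is the smallest node containing them all.

Laryngeal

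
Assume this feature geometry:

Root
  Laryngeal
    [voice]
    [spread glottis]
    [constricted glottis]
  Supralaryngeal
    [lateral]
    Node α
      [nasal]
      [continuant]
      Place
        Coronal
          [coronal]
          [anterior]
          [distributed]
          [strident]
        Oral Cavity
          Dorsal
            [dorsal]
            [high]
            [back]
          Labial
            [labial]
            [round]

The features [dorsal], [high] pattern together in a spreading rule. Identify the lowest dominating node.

[dorsal] is immediately dominated by Dorsal.
[high] is immediately dominated by Dorsal.
The listed terminals split across distinct daughters of Dorsal, so Dorsal itself is the smallest node containing them all.

Dorsal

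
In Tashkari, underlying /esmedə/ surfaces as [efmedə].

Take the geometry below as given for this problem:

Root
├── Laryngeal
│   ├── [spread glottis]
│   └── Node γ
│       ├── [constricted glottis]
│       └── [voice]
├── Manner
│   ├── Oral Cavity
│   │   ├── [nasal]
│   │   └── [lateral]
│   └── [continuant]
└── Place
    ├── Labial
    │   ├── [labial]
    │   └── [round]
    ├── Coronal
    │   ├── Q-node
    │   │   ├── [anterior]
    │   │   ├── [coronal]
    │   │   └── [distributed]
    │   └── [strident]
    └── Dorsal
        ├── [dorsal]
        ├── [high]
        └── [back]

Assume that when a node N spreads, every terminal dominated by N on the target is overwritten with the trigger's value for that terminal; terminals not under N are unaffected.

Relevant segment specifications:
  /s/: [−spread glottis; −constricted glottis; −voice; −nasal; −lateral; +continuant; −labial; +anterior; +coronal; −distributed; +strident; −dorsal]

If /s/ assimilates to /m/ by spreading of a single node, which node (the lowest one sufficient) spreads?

/s/ and [f] differ in [labial], [round], [coronal], [anterior], [distributed], [strident]; every other specified feature is identical.
In this geometry the lowest node dominating all of them is Place: every daughter of Place dominates only a proper subset, so no lower node suffices.
Delinking /s/'s Place and associating /m/'s Place gives precisely the feature bundle of [f].
[nasal], [continuant] — on which /m/ differs from /s/ — are unchanged, so Root cannot have spread; the constituent is no larger than Place.

Place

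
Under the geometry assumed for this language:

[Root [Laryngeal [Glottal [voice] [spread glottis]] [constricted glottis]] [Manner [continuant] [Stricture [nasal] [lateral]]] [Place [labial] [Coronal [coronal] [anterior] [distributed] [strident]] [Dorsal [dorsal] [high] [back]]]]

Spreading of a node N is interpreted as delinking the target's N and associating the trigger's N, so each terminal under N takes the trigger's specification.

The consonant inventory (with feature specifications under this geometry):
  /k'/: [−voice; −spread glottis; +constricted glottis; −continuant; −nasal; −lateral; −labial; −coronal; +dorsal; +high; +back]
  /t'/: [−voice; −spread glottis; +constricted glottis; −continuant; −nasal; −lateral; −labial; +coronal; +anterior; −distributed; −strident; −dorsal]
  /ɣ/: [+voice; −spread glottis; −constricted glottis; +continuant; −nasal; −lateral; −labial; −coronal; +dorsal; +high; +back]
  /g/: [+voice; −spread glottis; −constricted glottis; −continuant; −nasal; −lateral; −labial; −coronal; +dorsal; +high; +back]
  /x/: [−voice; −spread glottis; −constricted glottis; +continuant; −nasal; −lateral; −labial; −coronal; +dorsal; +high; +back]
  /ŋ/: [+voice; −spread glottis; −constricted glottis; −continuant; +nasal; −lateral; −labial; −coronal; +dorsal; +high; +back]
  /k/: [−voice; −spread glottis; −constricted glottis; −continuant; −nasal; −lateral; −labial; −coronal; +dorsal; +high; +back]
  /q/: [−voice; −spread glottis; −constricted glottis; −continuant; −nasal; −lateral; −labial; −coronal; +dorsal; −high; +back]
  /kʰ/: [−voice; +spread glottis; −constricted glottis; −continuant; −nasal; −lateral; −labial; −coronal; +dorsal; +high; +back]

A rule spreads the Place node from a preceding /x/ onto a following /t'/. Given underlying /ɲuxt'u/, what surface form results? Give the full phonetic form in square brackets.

Terminals under Place in this geometry: [labial], [coronal], [anterior], [distributed], [strident], [dorsal], [high], [back].
The target acquires /x/'s values for everything under Place — [−labial], [−coronal], [+dorsal], [+high], [+back] — while keeping its own [voice], [spread glottis], [constricted glottis], ….
This feature bundle is that of [k'], so /ɲuxt'u/ surfaces as [ɲuxk'u].

[ɲuxk'u]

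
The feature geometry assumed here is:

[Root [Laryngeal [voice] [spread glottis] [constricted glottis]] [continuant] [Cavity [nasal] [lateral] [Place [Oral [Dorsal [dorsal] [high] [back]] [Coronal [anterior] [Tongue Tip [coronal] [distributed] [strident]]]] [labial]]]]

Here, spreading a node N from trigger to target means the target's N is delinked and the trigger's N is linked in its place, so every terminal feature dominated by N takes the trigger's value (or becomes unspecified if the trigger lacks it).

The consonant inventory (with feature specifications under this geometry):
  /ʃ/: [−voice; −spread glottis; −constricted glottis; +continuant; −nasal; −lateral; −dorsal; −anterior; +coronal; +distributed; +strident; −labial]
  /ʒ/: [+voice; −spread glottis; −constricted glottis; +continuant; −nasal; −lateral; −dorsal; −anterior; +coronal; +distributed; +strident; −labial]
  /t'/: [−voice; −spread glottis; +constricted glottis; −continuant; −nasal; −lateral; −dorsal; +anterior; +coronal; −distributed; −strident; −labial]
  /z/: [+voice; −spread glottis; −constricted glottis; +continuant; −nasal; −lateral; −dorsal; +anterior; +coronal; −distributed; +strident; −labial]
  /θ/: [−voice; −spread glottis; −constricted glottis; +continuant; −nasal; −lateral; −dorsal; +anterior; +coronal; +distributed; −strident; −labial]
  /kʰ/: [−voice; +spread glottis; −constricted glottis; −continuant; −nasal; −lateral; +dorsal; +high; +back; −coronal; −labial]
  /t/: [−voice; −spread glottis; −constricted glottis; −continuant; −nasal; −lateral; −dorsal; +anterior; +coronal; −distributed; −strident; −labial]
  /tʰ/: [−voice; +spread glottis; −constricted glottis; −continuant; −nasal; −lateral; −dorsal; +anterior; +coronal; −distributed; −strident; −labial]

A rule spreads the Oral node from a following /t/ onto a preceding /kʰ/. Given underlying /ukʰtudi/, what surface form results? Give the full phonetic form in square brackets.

[utʰtudi]

Oral immediately or transitively dominates [dorsal], [high], [back], [anterior], [coronal], [distributed], [strident].
Spreading Oral from /t/ onto /kʰ/ replaces those values with /t/'s: [−dorsal], [+anterior], [+coronal], [−distributed], [−strident]. Features outside Oral ([voice], [spread glottis], [constricted glottis], …) stay as in /kʰ/.
This feature bundle is that of [tʰ], so /ukʰtudi/ surfaces as [utʰtudi].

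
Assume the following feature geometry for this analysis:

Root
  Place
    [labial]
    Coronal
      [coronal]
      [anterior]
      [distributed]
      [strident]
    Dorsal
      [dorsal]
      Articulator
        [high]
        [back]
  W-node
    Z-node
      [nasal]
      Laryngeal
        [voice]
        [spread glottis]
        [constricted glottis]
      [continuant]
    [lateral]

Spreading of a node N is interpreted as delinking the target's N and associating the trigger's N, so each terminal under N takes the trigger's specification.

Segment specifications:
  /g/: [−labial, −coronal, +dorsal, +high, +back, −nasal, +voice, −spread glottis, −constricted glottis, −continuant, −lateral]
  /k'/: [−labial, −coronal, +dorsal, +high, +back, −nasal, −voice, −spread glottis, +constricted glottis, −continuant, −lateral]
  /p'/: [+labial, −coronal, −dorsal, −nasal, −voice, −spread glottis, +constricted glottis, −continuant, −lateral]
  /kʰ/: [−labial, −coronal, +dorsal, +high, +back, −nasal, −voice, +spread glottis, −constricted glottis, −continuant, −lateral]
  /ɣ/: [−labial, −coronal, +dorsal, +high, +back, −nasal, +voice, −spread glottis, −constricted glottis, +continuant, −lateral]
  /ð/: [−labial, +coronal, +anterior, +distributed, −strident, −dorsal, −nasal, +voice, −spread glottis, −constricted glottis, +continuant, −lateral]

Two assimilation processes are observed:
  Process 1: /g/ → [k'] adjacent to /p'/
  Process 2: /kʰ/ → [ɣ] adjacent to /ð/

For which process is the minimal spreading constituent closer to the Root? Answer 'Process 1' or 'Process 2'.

Process 2

Process 1: the features that change are [voice], [constricted glottis]; the minimal node is Laryngeal (depth 3).
Process 2 alters [voice], [spread glottis], [continuant]; the lowest common ancestor is Z-node (depth 2 from Root).
Z-node (depth 2) sits above Laryngeal (depth 3), making Process 2 the one with the higher spreading node.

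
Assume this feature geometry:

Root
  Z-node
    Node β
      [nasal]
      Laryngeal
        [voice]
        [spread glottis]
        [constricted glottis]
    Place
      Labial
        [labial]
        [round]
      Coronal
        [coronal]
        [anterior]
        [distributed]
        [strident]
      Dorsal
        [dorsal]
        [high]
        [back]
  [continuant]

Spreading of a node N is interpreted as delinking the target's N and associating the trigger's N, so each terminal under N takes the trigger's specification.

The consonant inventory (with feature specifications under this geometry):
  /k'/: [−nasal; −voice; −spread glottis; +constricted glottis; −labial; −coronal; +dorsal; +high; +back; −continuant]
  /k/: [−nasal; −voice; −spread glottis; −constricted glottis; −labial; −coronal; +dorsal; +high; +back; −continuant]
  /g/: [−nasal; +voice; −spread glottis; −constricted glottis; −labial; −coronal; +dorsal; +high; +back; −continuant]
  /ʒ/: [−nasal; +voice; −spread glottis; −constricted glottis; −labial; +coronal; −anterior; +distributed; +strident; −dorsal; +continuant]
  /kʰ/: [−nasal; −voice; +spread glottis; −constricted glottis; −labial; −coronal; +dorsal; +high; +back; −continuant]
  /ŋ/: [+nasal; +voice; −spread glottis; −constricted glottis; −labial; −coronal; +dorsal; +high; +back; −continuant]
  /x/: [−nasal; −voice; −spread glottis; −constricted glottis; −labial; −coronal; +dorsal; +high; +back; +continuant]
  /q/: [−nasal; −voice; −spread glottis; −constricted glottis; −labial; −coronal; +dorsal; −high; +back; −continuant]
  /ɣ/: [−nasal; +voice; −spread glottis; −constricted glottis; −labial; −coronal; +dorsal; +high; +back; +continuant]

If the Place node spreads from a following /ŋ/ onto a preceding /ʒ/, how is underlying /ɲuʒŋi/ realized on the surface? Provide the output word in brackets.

Place immediately or transitively dominates [labial], [round], [coronal], [anterior], [distributed], [strident], [dorsal], [high], [back].
After delinking /ʒ/'s Place and linking /ŋ/'s, the affected terminals become [−labial], [−coronal], [+dorsal], [+high], [+back]; [nasal], [voice], [spread glottis], … (outside Place) are retained from /ʒ/.
Among the inventory, only /ɣ/ has exactly this specification, giving the surface form [ɲuɣŋi].

[ɲuɣŋi]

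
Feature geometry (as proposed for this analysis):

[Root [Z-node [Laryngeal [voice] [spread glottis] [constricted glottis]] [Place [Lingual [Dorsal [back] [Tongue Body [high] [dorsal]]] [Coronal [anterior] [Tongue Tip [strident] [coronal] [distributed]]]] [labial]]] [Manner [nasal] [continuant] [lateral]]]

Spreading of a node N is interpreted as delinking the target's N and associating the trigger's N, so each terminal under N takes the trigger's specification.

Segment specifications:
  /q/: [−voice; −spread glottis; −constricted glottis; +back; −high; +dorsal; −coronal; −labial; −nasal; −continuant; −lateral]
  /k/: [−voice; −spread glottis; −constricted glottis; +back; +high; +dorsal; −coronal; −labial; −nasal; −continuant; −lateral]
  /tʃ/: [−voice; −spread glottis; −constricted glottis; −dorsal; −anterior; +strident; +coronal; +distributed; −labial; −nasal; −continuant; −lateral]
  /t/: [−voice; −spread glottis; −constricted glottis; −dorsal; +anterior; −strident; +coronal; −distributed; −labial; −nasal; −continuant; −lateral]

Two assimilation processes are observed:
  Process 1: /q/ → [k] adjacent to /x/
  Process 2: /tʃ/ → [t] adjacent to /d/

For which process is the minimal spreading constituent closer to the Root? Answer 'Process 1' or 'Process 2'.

Process 1: the feature that changes is [high]; the minimal node is [high] (depth 6).
Process 2: the features that change are [anterior], [distributed], [strident]; the minimal node is Coronal (depth 4).
Coronal is closer to Root than [high], so Process 2 spreads the higher node.

Process 2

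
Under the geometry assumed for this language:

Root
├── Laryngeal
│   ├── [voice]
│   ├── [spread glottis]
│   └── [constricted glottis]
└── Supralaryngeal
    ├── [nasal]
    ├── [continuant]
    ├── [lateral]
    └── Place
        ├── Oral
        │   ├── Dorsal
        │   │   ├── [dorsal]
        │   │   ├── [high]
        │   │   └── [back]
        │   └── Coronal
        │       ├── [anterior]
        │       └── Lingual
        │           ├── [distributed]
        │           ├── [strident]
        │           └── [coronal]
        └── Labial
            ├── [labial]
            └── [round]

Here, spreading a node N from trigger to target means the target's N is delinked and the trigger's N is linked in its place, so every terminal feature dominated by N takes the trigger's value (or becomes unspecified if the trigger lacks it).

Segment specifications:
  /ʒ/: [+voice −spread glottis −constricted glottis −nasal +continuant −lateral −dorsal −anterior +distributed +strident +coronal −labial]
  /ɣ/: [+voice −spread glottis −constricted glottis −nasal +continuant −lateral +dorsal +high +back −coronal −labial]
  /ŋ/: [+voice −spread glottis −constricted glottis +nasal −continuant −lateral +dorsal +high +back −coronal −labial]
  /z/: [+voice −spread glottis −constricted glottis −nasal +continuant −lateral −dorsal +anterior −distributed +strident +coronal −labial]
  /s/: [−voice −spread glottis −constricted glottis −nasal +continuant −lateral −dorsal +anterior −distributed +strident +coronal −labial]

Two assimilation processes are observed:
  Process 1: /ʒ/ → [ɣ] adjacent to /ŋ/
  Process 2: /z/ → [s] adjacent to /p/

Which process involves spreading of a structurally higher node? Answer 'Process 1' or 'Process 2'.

Process 1 alters [coronal], [anterior], [distributed], [strident], [dorsal], [high], [back]; the lowest common ancestor is Oral (depth 3 from Root).
Process 2 alters [voice]; the lowest dominating node is [voice] (depth 2 from Root).
[voice] is closer to Root than Oral, so Process 2 spreads the higher node.

Process 2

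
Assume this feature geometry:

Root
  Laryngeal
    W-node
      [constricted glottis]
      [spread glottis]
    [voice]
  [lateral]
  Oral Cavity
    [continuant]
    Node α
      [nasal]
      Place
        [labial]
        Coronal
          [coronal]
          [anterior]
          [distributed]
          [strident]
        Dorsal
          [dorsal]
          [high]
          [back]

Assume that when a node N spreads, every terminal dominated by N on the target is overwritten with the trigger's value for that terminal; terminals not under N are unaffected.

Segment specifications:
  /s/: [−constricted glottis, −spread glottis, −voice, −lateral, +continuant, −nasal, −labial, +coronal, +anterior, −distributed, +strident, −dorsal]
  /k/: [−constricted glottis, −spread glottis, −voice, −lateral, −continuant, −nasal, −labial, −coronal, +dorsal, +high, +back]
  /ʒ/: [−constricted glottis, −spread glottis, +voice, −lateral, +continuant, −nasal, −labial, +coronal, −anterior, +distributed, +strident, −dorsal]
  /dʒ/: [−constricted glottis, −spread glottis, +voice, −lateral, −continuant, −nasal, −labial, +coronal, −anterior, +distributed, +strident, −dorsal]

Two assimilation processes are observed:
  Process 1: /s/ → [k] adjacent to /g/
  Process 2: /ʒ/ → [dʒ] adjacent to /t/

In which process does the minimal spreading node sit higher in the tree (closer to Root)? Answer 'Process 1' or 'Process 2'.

Process 1: the features that change are [continuant], [coronal], [anterior], [distributed], [strident], [dorsal], [high], [back]; the minimal node is Oral Cavity (depth 1).
In Process 2, [continuant] changes, so the minimal spreading node is [continuant] at depth 2.
Oral Cavity (depth 1) sits above [continuant] (depth 2), making Process 1 the one with the higher spreading node.

Process 1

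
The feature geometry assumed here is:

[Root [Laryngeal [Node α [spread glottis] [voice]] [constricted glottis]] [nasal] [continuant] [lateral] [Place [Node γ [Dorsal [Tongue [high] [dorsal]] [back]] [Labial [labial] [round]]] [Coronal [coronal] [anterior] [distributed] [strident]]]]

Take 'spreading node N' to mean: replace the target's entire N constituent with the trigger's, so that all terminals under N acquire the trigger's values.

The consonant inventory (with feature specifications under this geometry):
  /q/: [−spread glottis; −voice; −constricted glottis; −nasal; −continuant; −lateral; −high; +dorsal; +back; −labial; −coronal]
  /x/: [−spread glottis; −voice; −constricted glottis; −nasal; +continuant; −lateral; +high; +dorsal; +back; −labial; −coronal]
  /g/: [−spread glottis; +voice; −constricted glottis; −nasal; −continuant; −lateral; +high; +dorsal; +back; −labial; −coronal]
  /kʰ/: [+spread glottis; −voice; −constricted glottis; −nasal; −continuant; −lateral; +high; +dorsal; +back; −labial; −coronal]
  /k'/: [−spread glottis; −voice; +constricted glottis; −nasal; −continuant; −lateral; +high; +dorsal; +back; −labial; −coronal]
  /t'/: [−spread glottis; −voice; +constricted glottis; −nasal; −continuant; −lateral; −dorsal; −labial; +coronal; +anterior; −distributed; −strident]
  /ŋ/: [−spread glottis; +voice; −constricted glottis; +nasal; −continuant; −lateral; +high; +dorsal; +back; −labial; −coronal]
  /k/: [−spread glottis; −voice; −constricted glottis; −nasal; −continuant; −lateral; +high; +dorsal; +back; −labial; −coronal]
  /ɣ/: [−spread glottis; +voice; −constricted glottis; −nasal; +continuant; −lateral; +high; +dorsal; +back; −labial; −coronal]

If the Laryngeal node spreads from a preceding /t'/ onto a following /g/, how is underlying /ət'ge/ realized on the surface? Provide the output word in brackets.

[ət'k'e]

Terminals under Laryngeal in this geometry: [spread glottis], [voice], [constricted glottis].
After delinking /g/'s Laryngeal and linking /t'/'s, the affected terminals become [−spread glottis], [−voice], [+constricted glottis]; [nasal], [continuant], [lateral], … (outside Laryngeal) are retained from /g/.
This feature bundle is that of [k'], so /ət'ge/ surfaces as [ət'k'e].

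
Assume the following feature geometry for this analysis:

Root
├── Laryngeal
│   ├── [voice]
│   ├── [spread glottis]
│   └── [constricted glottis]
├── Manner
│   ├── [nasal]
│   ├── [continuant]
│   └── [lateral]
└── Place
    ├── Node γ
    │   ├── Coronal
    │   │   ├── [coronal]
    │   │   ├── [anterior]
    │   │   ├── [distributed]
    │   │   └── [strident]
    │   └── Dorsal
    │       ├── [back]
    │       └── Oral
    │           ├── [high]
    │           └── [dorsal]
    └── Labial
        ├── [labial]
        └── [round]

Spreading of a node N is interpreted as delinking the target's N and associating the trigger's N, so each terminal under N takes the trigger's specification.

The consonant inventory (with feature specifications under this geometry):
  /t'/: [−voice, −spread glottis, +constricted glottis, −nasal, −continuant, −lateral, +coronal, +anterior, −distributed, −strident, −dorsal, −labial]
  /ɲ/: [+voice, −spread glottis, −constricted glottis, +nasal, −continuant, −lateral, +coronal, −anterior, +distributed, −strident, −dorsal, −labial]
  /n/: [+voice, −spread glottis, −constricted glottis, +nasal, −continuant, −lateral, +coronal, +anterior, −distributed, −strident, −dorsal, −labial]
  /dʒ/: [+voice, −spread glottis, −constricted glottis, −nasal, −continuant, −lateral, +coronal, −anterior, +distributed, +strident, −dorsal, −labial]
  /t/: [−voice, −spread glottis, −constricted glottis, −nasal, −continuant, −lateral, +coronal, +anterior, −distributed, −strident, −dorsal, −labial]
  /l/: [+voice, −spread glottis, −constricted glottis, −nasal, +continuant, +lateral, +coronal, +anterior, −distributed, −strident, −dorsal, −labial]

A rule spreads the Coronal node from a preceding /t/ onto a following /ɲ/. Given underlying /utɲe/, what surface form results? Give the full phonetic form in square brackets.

[utne]

Terminals under Coronal in this geometry: [coronal], [anterior], [distributed], [strident].
After delinking /ɲ/'s Coronal and linking /t/'s, the affected terminals become [+coronal], [+anterior], [−distributed], [−strident]; [voice], [spread glottis], [constricted glottis], … (outside Coronal) are retained from /ɲ/.
The resulting bundle matches /n/ in the inventory; substituting it for /ɲ/ gives [utne].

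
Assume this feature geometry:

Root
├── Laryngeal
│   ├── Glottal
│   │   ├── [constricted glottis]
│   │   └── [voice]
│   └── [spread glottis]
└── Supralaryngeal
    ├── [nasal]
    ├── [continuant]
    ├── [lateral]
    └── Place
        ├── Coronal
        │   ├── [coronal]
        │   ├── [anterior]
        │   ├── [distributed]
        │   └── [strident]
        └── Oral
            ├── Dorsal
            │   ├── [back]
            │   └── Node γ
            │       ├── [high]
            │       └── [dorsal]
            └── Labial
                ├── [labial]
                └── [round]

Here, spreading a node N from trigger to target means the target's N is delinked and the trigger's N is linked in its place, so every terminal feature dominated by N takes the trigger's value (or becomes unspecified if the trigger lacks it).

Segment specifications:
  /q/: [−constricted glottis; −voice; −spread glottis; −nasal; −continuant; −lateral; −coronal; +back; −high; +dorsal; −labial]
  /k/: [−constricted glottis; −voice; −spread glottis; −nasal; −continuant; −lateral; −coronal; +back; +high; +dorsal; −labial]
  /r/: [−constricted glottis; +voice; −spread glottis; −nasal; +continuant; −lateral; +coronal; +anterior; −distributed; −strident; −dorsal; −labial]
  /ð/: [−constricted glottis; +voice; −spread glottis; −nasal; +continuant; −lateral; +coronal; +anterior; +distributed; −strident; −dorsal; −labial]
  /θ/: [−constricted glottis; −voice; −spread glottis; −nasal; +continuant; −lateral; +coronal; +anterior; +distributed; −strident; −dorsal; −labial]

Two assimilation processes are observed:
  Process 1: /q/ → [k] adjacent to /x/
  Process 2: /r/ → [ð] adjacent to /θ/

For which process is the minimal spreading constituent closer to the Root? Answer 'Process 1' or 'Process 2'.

Process 2

In Process 1, [high] changes, so the minimal spreading node is [high] at depth 6.
Process 2 alters [distributed]; the lowest dominating node is [distributed] (depth 4 from Root).
Depth 4 < depth 6; Process 2 involves the structurally higher constituent [distributed].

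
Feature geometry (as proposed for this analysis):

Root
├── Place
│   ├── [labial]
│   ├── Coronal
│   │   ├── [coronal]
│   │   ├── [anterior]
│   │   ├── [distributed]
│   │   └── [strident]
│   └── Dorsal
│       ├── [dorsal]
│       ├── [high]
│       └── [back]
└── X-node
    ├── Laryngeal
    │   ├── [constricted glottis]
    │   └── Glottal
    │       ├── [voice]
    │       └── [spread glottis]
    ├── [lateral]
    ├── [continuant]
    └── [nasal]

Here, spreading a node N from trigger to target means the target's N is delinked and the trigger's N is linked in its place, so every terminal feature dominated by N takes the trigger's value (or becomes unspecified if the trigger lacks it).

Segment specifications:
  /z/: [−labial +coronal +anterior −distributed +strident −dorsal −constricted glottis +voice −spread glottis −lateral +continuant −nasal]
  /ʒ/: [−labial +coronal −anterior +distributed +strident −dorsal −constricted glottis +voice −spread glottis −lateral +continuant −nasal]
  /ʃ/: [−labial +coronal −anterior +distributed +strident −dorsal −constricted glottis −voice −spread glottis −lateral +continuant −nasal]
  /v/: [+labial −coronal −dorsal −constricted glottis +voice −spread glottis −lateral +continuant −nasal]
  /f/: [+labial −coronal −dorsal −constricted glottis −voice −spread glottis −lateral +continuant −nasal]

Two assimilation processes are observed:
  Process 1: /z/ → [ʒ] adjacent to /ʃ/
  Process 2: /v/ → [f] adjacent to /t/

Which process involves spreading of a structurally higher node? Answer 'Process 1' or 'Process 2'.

Process 1

Process 1 alters [anterior], [distributed]; the lowest common ancestor is Coronal (depth 2 from Root).
Process 2: the feature that changes is [voice]; the minimal node is [voice] (depth 4).
Coronal (depth 2) sits above [voice] (depth 4), making Process 1 the one with the higher spreading node.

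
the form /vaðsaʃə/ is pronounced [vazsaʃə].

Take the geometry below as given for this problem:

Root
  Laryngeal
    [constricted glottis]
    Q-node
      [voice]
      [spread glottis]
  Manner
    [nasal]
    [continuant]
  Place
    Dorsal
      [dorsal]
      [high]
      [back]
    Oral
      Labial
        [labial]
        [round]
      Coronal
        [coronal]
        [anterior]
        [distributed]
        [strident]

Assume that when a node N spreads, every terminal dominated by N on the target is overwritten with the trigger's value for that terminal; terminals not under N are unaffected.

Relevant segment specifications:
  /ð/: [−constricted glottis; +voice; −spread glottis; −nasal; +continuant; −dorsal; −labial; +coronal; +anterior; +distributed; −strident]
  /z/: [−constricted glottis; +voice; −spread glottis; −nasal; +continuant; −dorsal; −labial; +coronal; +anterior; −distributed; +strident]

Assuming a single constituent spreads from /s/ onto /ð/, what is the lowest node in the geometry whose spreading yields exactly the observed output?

Coronal

/ð/ and [z] differ in [distributed], [strident]; every other specified feature is identical.
These terminals are all dominated by Coronal, and no proper subconstituent of Coronal covers them all; Coronal is their lowest common ancestor.
Delinking /ð/'s Coronal and associating /s/'s Coronal gives precisely the feature bundle of [z].
[voice] stays as in /ð/ although /s/ differs there, so no node dominating it spread; among the remaining candidates Coronal is the lowest that derives the output.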